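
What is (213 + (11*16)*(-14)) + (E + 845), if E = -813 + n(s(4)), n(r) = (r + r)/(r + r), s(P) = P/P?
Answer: -2218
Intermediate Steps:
s(P) = 1
n(r) = 1 (n(r) = (2*r)/((2*r)) = (2*r)*(1/(2*r)) = 1)
E = -812 (E = -813 + 1 = -812)
(213 + (11*16)*(-14)) + (E + 845) = (213 + (11*16)*(-14)) + (-812 + 845) = (213 + 176*(-14)) + 33 = (213 - 2464) + 33 = -2251 + 33 = -2218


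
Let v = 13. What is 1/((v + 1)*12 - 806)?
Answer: -1/638 ≈ -0.0015674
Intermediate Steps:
1/((v + 1)*12 - 806) = 1/((13 + 1)*12 - 806) = 1/(14*12 - 806) = 1/(168 - 806) = 1/(-638) = -1/638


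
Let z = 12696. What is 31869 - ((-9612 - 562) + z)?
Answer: 29347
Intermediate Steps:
31869 - ((-9612 - 562) + z) = 31869 - ((-9612 - 562) + 12696) = 31869 - (-10174 + 12696) = 31869 - 1*2522 = 31869 - 2522 = 29347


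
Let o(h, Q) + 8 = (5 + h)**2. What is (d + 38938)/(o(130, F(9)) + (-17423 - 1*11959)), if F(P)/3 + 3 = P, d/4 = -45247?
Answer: 28410/2233 ≈ 12.723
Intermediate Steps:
d = -180988 (d = 4*(-45247) = -180988)
F(P) = -9 + 3*P
o(h, Q) = -8 + (5 + h)**2
(d + 38938)/(o(130, F(9)) + (-17423 - 1*11959)) = (-180988 + 38938)/((-8 + (5 + 130)**2) + (-17423 - 1*11959)) = -142050/((-8 + 135**2) + (-17423 - 11959)) = -142050/((-8 + 18225) - 29382) = -142050/(18217 - 29382) = -142050/(-11165) = -142050*(-1/11165) = 28410/2233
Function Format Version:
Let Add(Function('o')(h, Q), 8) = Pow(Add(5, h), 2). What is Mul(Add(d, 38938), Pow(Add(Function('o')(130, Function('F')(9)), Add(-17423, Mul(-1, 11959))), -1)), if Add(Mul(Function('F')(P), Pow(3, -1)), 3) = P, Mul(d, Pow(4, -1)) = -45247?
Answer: Rational(28410, 2233) ≈ 12.723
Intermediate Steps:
d = -180988 (d = Mul(4, -45247) = -180988)
Function('F')(P) = Add(-9, Mul(3, P))
Function('o')(h, Q) = Add(-8, Pow(Add(5, h), 2))
Mul(Add(d, 38938), Pow(Add(Function('o')(130, Function('F')(9)), Add(-17423, Mul(-1, 11959))), -1)) = Mul(Add(-180988, 38938), Pow(Add(Add(-8, Pow(Add(5, 130), 2)), Add(-17423, Mul(-1, 11959))), -1)) = Mul(-142050, Pow(Add(Add(-8, Pow(135, 2)), Add(-17423, -11959)), -1)) = Mul(-142050, Pow(Add(Add(-8, 18225), -29382), -1)) = Mul(-142050, Pow(Add(18217, -29382), -1)) = Mul(-142050, Pow(-11165, -1)) = Mul(-142050, Rational(-1, 11165)) = Rational(28410, 2233)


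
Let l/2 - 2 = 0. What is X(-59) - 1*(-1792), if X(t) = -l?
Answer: 1788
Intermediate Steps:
l = 4 (l = 4 + 2*0 = 4 + 0 = 4)
X(t) = -4 (X(t) = -1*4 = -4)
X(-59) - 1*(-1792) = -4 - 1*(-1792) = -4 + 1792 = 1788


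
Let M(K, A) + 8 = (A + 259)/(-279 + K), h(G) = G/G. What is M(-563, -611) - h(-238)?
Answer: -3613/421 ≈ -8.5819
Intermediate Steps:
h(G) = 1
M(K, A) = -8 + (259 + A)/(-279 + K) (M(K, A) = -8 + (A + 259)/(-279 + K) = -8 + (259 + A)/(-279 + K))
M(-563, -611) - h(-238) = (2491 - 611 - 8*(-563))/(-279 - 563) - 1*1 = (2491 - 611 + 4504)/(-842) - 1 = -1/842*6384 - 1 = -3192/421 - 1 = -3613/421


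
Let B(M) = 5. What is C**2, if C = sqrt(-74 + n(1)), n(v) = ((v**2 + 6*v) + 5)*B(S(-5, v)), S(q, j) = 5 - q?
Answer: -14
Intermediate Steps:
n(v) = 25 + 5*v**2 + 30*v (n(v) = ((v**2 + 6*v) + 5)*5 = (5 + v**2 + 6*v)*5 = 25 + 5*v**2 + 30*v)
C = I*sqrt(14) (C = sqrt(-74 + (25 + 5*1**2 + 30*1)) = sqrt(-74 + (25 + 5*1 + 30)) = sqrt(-74 + (25 + 5 + 30)) = sqrt(-74 + 60) = sqrt(-14) = I*sqrt(14) ≈ 3.7417*I)
C**2 = (I*sqrt(14))**2 = -14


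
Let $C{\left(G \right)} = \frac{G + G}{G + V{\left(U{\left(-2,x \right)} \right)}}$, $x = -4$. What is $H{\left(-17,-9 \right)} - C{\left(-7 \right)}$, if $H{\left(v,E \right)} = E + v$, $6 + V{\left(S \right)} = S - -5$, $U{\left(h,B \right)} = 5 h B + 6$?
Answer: $- \frac{487}{19} \approx -25.632$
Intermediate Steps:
$U{\left(h,B \right)} = 6 + 5 B h$ ($U{\left(h,B \right)} = 5 B h + 6 = 6 + 5 B h$)
$V{\left(S \right)} = -1 + S$ ($V{\left(S \right)} = -6 + \left(S - -5\right) = -6 + \left(S + 5\right) = -6 + \left(5 + S\right) = -1 + S$)
$C{\left(G \right)} = \frac{2 G}{45 + G}$ ($C{\left(G \right)} = \frac{G + G}{G + \left(-1 + \left(6 + 5 \left(-4\right) \left(-2\right)\right)\right)} = \frac{2 G}{G + \left(-1 + \left(6 + 40\right)\right)} = \frac{2 G}{G + \left(-1 + 46\right)} = \frac{2 G}{G + 45} = \frac{2 G}{45 + G}$)
$H{\left(-17,-9 \right)} - C{\left(-7 \right)} = \left(-9 - 17\right) - 2 \left(-7\right) \frac{1}{45 - 7} = -26 - 2 \left(-7\right) \frac{1}{38} = -26 - - \frac{7}{19} = -26 + \frac{7}{19} = - \frac{487}{19}$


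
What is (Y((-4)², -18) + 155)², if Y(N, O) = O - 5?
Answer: 17424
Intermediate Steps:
Y(N, O) = -5 + O
(Y((-4)², -18) + 155)² = ((-5 - 18) + 155)² = (-23 + 155)² = 132² = 17424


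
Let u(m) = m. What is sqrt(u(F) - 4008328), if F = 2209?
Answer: I*sqrt(4006119) ≈ 2001.5*I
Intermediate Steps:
sqrt(u(F) - 4008328) = sqrt(2209 - 4008328) = sqrt(-4006119) = I*sqrt(4006119)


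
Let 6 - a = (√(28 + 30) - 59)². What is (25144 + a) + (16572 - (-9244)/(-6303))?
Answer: 240658205/6303 + 118*√58 ≈ 39080.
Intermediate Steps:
a = 6 - (-59 + √58)² (a = 6 - (√(28 + 30) - 59)² = 6 - (√58 - 59)² = 6 - (-59 + √58)² ≈ -2634.3)
(25144 + a) + (16572 - (-9244)/(-6303)) = (25144 + (-3533 + 118*√58)) + (16572 - (-9244)/(-6303)) = (21611 + 118*√58) + (16572 - (-9244)*(-1)/6303) = (21611 + 118*√58) + (16572 - 1*9244/6303) = (21611 + 118*√58) + (16572 - 9244/6303) = (21611 + 118*√58) + 104444072/6303 = 240658205/6303 + 118*√58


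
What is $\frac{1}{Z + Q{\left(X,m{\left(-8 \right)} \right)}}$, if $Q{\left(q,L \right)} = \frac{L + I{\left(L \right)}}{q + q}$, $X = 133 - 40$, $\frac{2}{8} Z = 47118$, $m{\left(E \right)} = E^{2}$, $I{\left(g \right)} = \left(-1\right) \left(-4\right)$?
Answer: $\frac{93}{17527930} \approx 5.3058 \cdot 10^{-6}$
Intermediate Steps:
$I{\left(g \right)} = 4$
$Z = 188472$ ($Z = 4 \cdot 47118 = 188472$)
$X = 93$
$Q{\left(q,L \right)} = \frac{4 + L}{2 q}$ ($Q{\left(q,L \right)} = \frac{L + 4}{q + q} = \frac{4 + L}{2 q}$)
$\frac{1}{Z + Q{\left(X,m{\left(-8 \right)} \right)}} = \frac{1}{188472 + \frac{4 + \left(-8\right)^{2}}{2 \cdot 93}} = \frac{1}{188472 + \frac{1}{2} \cdot \frac{1}{93} \left(4 + 64\right)} = \frac{1}{188472 + \frac{1}{2} \cdot \frac{1}{93} \cdot 68} = \frac{1}{188472 + \frac{34}{93}} = \frac{1}{\frac{17527930}{93}} = \frac{93}{17527930}$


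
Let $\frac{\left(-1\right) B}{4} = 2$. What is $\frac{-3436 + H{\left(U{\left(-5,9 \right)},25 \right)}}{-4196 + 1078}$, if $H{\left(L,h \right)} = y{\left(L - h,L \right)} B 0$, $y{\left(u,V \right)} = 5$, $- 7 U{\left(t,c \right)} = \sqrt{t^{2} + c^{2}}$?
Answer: $\frac{1718}{1559} \approx 1.102$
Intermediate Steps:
$U{\left(t,c \right)} = - \frac{\sqrt{c^{2} + t^{2}}}{7}$ ($U{\left(t,c \right)} = - \frac{\sqrt{t^{2} + c^{2}}}{7} = - \frac{\sqrt{c^{2} + t^{2}}}{7}$)
$B = -8$ ($B = \left(-4\right) 2 = -8$)
$H{\left(L,h \right)} = 0$ ($H{\left(L,h \right)} = 5 \left(-8\right) 0 = \left(-40\right) 0 = 0$)
$\frac{-3436 + H{\left(U{\left(-5,9 \right)},25 \right)}}{-4196 + 1078} = \frac{-3436 + 0}{-4196 + 1078} = - \frac{3436}{-3118} = \left(-3436\right) \left(- \frac{1}{3118}\right) = \frac{1718}{1559}$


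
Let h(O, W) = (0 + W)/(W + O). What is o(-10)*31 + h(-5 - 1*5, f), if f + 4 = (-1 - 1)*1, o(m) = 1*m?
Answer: -2477/8 ≈ -309.63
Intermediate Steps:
o(m) = m
f = -6 (f = -4 + (-1 - 1)*1 = -4 - 2*1 = -4 - 2 = -6)
h(O, W) = W/(O + W)
o(-10)*31 + h(-5 - 1*5, f) = -10*31 - 6/((-5 - 1*5) - 6) = -310 - 6/((-5 - 5) - 6) = -310 - 6/(-10 - 6) = -310 - 6/(-16) = -310 - 6*(-1/16) = -310 + 3/8 = -2477/8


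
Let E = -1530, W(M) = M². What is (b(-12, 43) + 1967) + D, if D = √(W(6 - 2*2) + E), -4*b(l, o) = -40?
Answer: 1977 + I*√1526 ≈ 1977.0 + 39.064*I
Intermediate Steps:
b(l, o) = 10 (b(l, o) = -¼*(-40) = 10)
D = I*√1526 (D = √((6 - 2*2)² - 1530) = √((6 - 4)² - 1530) = √(2² - 1530) = √(4 - 1530) = √(-1526) = I*√1526 ≈ 39.064*I)
(b(-12, 43) + 1967) + D = (10 + 1967) + I*√1526 = 1977 + I*√1526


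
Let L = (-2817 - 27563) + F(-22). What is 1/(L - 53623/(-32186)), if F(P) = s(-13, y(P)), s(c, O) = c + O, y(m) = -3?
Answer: -32186/978272033 ≈ -3.2901e-5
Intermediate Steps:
s(c, O) = O + c
F(P) = -16 (F(P) = -3 - 13 = -16)
L = -30396 (L = (-2817 - 27563) - 16 = -30380 - 16 = -30396)
1/(L - 53623/(-32186)) = 1/(-30396 - 53623/(-32186)) = 1/(-30396 - 53623*(-1/32186)) = 1/(-30396 + 53623/32186) = 1/(-978272033/32186) = -32186/978272033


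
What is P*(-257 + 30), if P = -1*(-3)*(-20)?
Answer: 13620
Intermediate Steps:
P = -60 (P = 3*(-20) = -60)
P*(-257 + 30) = -60*(-257 + 30) = -60*(-227) = 13620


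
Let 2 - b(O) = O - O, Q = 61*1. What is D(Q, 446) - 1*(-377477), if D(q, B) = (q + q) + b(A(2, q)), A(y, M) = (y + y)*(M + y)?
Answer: 377601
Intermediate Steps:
A(y, M) = 2*y*(M + y) (A(y, M) = (2*y)*(M + y) = 2*y*(M + y))
Q = 61
b(O) = 2 (b(O) = 2 - (O - O) = 2 - 1*0 = 2 + 0 = 2)
D(q, B) = 2 + 2*q (D(q, B) = (q + q) + 2 = 2*q + 2 = 2 + 2*q)
D(Q, 446) - 1*(-377477) = (2 + 2*61) - 1*(-377477) = (2 + 122) + 377477 = 124 + 377477 = 377601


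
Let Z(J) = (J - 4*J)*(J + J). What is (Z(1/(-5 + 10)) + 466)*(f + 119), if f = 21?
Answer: 326032/5 ≈ 65206.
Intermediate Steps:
Z(J) = -6*J**2 (Z(J) = (-3*J)*(2*J) = -6*J**2)
(Z(1/(-5 + 10)) + 466)*(f + 119) = (-6/(-5 + 10)**2 + 466)*(21 + 119) = (-6*(1/5)**2 + 466)*140 = (-6*1/25 + 466)*140 = (-6/25 + 466)*140 = (11644/25)*140 = 326032/5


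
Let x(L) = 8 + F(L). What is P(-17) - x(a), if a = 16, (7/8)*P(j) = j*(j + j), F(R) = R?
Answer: 4456/7 ≈ 636.57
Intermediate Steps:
P(j) = 16*j²/7 (P(j) = 8*(j*(j + j))/7 = 8*(j*(2*j))/7 = 8*(2*j²)/7 = 16*j²/7)
x(L) = 8 + L
P(-17) - x(a) = (16/7)*(-17)² - (8 + 16) = (16/7)*289 - 1*24 = 4624/7 - 24 = 4456/7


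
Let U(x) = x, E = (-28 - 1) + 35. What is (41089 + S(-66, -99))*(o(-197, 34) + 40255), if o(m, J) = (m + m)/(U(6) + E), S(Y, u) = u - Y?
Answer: 4954083824/3 ≈ 1.6514e+9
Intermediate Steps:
E = 6 (E = -29 + 35 = 6)
o(m, J) = m/6 (o(m, J) = (m + m)/(6 + 6) = (2*m)/12 = (2*m)*(1/12) = m/6)
(41089 + S(-66, -99))*(o(-197, 34) + 40255) = (41089 + (-99 - 1*(-66)))*((⅙)*(-197) + 40255) = (41089 + (-99 + 66))*(-197/6 + 40255) = (41089 - 33)*(241333/6) = 41056*(241333/6) = 4954083824/3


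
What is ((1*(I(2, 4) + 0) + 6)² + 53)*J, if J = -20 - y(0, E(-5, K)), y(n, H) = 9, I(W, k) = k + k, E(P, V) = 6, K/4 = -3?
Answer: -7221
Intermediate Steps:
K = -12 (K = 4*(-3) = -12)
I(W, k) = 2*k
J = -29 (J = -20 - 1*9 = -20 - 9 = -29)
((1*(I(2, 4) + 0) + 6)² + 53)*J = ((1*(2*4 + 0) + 6)² + 53)*(-29) = ((1*(8 + 0) + 6)² + 53)*(-29) = ((1*8 + 6)² + 53)*(-29) = ((8 + 6)² + 53)*(-29) = (14² + 53)*(-29) = (196 + 53)*(-29) = 249*(-29) = -7221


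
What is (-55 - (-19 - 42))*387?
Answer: 2322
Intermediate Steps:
(-55 - (-19 - 42))*387 = (-55 - 1*(-61))*387 = (-55 + 61)*387 = 6*387 = 2322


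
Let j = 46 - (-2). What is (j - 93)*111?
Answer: -4995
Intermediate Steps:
j = 48 (j = 46 - 1*(-2) = 46 + 2 = 48)
(j - 93)*111 = (48 - 93)*111 = -45*111 = -4995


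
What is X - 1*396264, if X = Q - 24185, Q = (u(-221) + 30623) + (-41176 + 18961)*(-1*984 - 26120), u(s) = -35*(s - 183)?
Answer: 601739674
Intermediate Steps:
u(s) = 6405 - 35*s (u(s) = -35*(-183 + s) = 6405 - 35*s)
Q = 602160123 (Q = ((6405 - 35*(-221)) + 30623) + (-41176 + 18961)*(-1*984 - 26120) = ((6405 + 7735) + 30623) - 22215*(-984 - 26120) = (14140 + 30623) - 22215*(-27104) = 44763 + 602115360 = 602160123)
X = 602135938 (X = 602160123 - 24185 = 602135938)
X - 1*396264 = 602135938 - 1*396264 = 602135938 - 396264 = 601739674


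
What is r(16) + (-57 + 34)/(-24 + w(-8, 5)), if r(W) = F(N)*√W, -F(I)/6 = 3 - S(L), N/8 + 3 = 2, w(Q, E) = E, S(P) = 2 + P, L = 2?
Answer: 479/19 ≈ 25.211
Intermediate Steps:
N = -8 (N = -24 + 8*2 = -24 + 16 = -8)
F(I) = 6 (F(I) = -6*(3 - (2 + 2)) = -6*(3 - 1*4) = -6*(3 - 4) = -6*(-1) = 6)
r(W) = 6*√W
r(16) + (-57 + 34)/(-24 + w(-8, 5)) = 6*√16 + (-57 + 34)/(-24 + 5) = 6*4 - 23/(-19) = 24 - 23*(-1/19) = 24 + 23/19 = 479/19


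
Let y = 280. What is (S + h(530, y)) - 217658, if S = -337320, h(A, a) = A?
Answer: -554448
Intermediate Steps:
(S + h(530, y)) - 217658 = (-337320 + 530) - 217658 = -336790 - 217658 = -554448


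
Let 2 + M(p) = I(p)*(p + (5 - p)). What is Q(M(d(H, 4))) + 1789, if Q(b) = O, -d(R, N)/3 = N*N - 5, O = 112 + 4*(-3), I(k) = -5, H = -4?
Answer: 1889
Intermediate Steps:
O = 100 (O = 112 - 12 = 100)
d(R, N) = 15 - 3*N² (d(R, N) = -3*(N*N - 5) = -3*(N² - 5) = -3*(-5 + N²) = 15 - 3*N²)
M(p) = -27 (M(p) = -2 - 5*(p + (5 - p)) = -2 - 5*5 = -2 - 25 = -27)
Q(b) = 100
Q(M(d(H, 4))) + 1789 = 100 + 1789 = 1889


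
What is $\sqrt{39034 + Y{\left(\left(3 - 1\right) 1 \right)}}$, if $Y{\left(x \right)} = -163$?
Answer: $3 \sqrt{4319} \approx 197.16$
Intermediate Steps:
$\sqrt{39034 + Y{\left(\left(3 - 1\right) 1 \right)}} = \sqrt{39034 - 163} = \sqrt{38871} = 3 \sqrt{4319}$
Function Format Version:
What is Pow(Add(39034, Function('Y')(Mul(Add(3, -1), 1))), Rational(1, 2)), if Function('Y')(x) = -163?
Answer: Mul(3, Pow(4319, Rational(1, 2))) ≈ 197.16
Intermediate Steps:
Pow(Add(39034, Function('Y')(Mul(Add(3, -1), 1))), Rational(1, 2)) = Pow(Add(39034, -163), Rational(1, 2)) = Pow(38871, Rational(1, 2)) = Mul(3, Pow(4319, Rational(1, 2)))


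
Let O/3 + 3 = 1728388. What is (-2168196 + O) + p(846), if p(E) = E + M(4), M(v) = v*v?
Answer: 3017821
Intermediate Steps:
O = 5185155 (O = -9 + 3*1728388 = -9 + 5185164 = 5185155)
M(v) = v²
p(E) = 16 + E (p(E) = E + 4² = E + 16 = 16 + E)
(-2168196 + O) + p(846) = (-2168196 + 5185155) + (16 + 846) = 3016959 + 862 = 3017821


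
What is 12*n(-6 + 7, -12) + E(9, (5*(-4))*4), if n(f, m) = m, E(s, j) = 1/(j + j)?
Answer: -23041/160 ≈ -144.01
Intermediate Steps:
E(s, j) = 1/(2*j)
12*n(-6 + 7, -12) + E(9, (5*(-4))*4) = 12*(-12) + 1/(2*(((5*(-4))*4))) = -144 + 1/(2*((-20*4))) = -144 + (½)/(-80) = -144 + (½)*(-1/80) = -144 - 1/160 = -23041/160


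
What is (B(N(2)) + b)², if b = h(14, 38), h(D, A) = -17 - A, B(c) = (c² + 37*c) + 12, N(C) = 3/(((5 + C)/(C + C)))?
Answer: 1311025/2401 ≈ 546.03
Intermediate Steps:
N(C) = 6*C/(5 + C) (N(C) = 3/(((5 + C)/((2*C)))) = 3/(((5 + C)*(1/(2*C)))) = 3/(((5 + C)/(2*C))) = 3*(2*C/(5 + C)) = 6*C/(5 + C))
B(c) = 12 + c² + 37*c
b = -55 (b = -17 - 1*38 = -17 - 38 = -55)
(B(N(2)) + b)² = ((12 + (6*2/(5 + 2))² + 37*(6*2/(5 + 2))) - 55)² = ((12 + (6*2/7)² + 37*(6*2/7)) - 55)² = ((12 + (6*2*(⅐))² + 37*(6*2*(⅐))) - 55)² = ((12 + (12/7)² + 37*(12/7)) - 55)² = ((12 + 144/49 + 444/7) - 55)² = (3840/49 - 55)² = (1145/49)² = 1311025/2401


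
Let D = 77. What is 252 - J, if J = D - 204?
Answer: 379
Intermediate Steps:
J = -127 (J = 77 - 204 = -127)
252 - J = 252 - 1*(-127) = 252 + 127 = 379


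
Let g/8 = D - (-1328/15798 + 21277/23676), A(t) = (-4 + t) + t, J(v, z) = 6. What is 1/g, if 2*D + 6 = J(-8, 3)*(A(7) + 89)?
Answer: 5194909/12184571266 ≈ 0.00042635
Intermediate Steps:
A(t) = -4 + 2*t
D = 294 (D = -3 + (6*((-4 + 2*7) + 89))/2 = -3 + (6*((-4 + 14) + 89))/2 = -3 + (6*(10 + 89))/2 = -3 + (6*99)/2 = -3 + (1/2)*594 = -3 + 297 = 294)
g = 12184571266/5194909 (g = 8*(294 - (-1328/15798 + 21277/23676)) = 8*(294 - (-1328*1/15798 + 21277*(1/23676))) = 8*(294 - (-664/7899 + 21277/23676)) = 8*(294 - 1*16927351/20779636) = 8*(294 - 16927351/20779636) = 8*(6092285633/20779636) = 12184571266/5194909 ≈ 2345.5)
1/g = 1/(12184571266/5194909) = 5194909/12184571266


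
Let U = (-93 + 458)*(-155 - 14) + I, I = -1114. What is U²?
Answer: 3943714401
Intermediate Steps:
U = -62799 (U = (-93 + 458)*(-155 - 14) - 1114 = 365*(-169) - 1114 = -61685 - 1114 = -62799)
U² = (-62799)² = 3943714401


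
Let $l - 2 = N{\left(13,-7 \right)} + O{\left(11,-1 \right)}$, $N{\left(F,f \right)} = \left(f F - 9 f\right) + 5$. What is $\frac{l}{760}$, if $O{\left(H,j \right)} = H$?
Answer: $- \frac{1}{76} \approx -0.013158$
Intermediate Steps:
$N{\left(F,f \right)} = 5 - 9 f + F f$ ($N{\left(F,f \right)} = \left(F f - 9 f\right) + 5 = \left(- 9 f + F f\right) + 5 = 5 - 9 f + F f$)
$l = -10$ ($l = 2 + \left(\left(5 - -63 + 13 \left(-7\right)\right) + 11\right) = 2 + \left(\left(5 + 63 - 91\right) + 11\right) = 2 + \left(-23 + 11\right) = 2 - 12 = -10$)
$\frac{l}{760} = - \frac{10}{760} = \left(-10\right) \frac{1}{760} = - \frac{1}{76}$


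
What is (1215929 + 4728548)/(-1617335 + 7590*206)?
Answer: -849211/7685 ≈ -110.50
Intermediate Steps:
(1215929 + 4728548)/(-1617335 + 7590*206) = 5944477/(-1617335 + 1563540) = 5944477/(-53795) = 5944477*(-1/53795) = -849211/7685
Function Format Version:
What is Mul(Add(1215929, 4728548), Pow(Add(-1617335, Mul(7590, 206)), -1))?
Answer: Rational(-849211, 7685) ≈ -110.50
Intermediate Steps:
Mul(Add(1215929, 4728548), Pow(Add(-1617335, Mul(7590, 206)), -1)) = Mul(5944477, Pow(Add(-1617335, 1563540), -1)) = Mul(5944477, Pow(-53795, -1)) = Mul(5944477, Rational(-1, 53795)) = Rational(-849211, 7685)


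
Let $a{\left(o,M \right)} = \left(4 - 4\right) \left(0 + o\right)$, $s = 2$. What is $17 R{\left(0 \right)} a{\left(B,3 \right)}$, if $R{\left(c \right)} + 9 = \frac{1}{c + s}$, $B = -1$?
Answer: $0$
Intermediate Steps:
$a{\left(o,M \right)} = 0$ ($a{\left(o,M \right)} = 0 o = 0$)
$R{\left(c \right)} = -9 + \frac{1}{2 + c}$ ($R{\left(c \right)} = -9 + \frac{1}{c + 2} = -9 + \frac{1}{2 + c}$)
$17 R{\left(0 \right)} a{\left(B,3 \right)} = 17 \frac{-17 - 0}{2 + 0} \cdot 0 = 17 \frac{-17 + 0}{2} \cdot 0 = 17 \cdot \frac{1}{2} \left(-17\right) 0 = 17 \left(- \frac{17}{2}\right) 0 = \left(- \frac{289}{2}\right) 0 = 0$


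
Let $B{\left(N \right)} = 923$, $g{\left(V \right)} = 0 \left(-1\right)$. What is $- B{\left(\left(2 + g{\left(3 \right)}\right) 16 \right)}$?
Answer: $-923$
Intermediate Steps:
$g{\left(V \right)} = 0$
$- B{\left(\left(2 + g{\left(3 \right)}\right) 16 \right)} = \left(-1\right) 923 = -923$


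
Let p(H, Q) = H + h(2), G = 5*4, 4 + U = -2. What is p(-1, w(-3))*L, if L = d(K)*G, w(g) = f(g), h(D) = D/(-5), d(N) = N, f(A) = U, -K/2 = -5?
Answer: -280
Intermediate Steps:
K = 10 (K = -2*(-5) = 10)
U = -6 (U = -4 - 2 = -6)
f(A) = -6
h(D) = -D/5 (h(D) = D*(-⅕) = -D/5)
w(g) = -6
G = 20
p(H, Q) = -⅖ + H (p(H, Q) = H - ⅕*2 = H - ⅖ = -⅖ + H)
L = 200 (L = 10*20 = 200)
p(-1, w(-3))*L = (-⅖ - 1)*200 = -7/5*200 = -280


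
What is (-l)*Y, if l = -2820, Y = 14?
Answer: 39480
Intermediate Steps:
(-l)*Y = -1*(-2820)*14 = 2820*14 = 39480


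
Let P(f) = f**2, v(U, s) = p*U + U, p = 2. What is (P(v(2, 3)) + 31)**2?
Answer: 4489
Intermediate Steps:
v(U, s) = 3*U (v(U, s) = 2*U + U = 3*U)
(P(v(2, 3)) + 31)**2 = ((3*2)**2 + 31)**2 = (6**2 + 31)**2 = (36 + 31)**2 = 67**2 = 4489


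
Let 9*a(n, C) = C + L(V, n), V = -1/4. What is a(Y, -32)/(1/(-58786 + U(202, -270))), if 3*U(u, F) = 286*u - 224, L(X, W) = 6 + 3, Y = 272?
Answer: 2732630/27 ≈ 1.0121e+5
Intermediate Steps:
V = -¼ (V = -1*¼ = -¼ ≈ -0.25000)
L(X, W) = 9
U(u, F) = -224/3 + 286*u/3 (U(u, F) = (286*u - 224)/3 = (-224 + 286*u)/3 = -224/3 + 286*u/3)
a(n, C) = 1 + C/9 (a(n, C) = (C + 9)/9 = (9 + C)/9 = 1 + C/9)
a(Y, -32)/(1/(-58786 + U(202, -270))) = (1 + (⅑)*(-32))/(1/(-58786 + (-224/3 + (286/3)*202))) = (1 - 32/9)/(1/(-58786 + (-224/3 + 57772/3))) = -23/(9*(1/(-58786 + 57548/3))) = -23/(9*(1/(-118810/3))) = -23/(9*(-3/118810)) = -23/9*(-118810/3) = 2732630/27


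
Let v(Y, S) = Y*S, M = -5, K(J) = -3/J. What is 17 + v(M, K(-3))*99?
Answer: -478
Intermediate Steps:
v(Y, S) = S*Y
17 + v(M, K(-3))*99 = 17 + (-3/(-3)*(-5))*99 = 17 + (-3*(-1/3)*(-5))*99 = 17 + (1*(-5))*99 = 17 - 5*99 = 17 - 495 = -478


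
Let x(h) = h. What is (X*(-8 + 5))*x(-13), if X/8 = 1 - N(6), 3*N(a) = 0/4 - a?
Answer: 936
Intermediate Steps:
N(a) = -a/3 (N(a) = (0/4 - a)/3 = (0*(1/4) - a)/3 = (0 - a)/3 = (-a)/3 = -a/3)
X = 24 (X = 8*(1 - (-1)*6/3) = 8*(1 - 1*(-2)) = 8*(1 + 2) = 8*3 = 24)
(X*(-8 + 5))*x(-13) = (24*(-8 + 5))*(-13) = (24*(-3))*(-13) = -72*(-13) = 936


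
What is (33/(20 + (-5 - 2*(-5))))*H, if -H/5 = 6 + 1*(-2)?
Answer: -132/5 ≈ -26.400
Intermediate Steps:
H = -20 (H = -5*(6 + 1*(-2)) = -5*(6 - 2) = -5*4 = -20)
(33/(20 + (-5 - 2*(-5))))*H = (33/(20 + (-5 - 2*(-5))))*(-20) = (33/(20 + (-5 + 10)))*(-20) = (33/(20 + 5))*(-20) = (33/25)*(-20) = -132/5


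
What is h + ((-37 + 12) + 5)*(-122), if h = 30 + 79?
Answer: 2549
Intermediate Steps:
h = 109
h + ((-37 + 12) + 5)*(-122) = 109 + ((-37 + 12) + 5)*(-122) = 109 + (-25 + 5)*(-122) = 109 - 20*(-122) = 109 + 2440 = 2549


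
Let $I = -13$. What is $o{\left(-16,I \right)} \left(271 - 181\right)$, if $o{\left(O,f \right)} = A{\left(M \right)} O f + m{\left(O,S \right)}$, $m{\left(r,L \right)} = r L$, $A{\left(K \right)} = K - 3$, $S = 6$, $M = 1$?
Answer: $-46080$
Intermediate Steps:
$A{\left(K \right)} = -3 + K$
$m{\left(r,L \right)} = L r$
$o{\left(O,f \right)} = 6 O - 2 O f$ ($o{\left(O,f \right)} = \left(-3 + 1\right) O f + 6 O = - 2 O f + 6 O = 6 O - 2 O f$)
$o{\left(-16,I \right)} \left(271 - 181\right) = 2 \left(-16\right) \left(3 - -13\right) \left(271 - 181\right) = 2 \left(-16\right) \left(3 + 13\right) 90 = 2 \left(-16\right) 16 \cdot 90 = \left(-512\right) 90 = -46080$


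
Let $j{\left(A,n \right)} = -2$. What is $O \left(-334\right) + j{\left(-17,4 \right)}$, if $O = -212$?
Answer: $70806$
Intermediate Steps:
$O \left(-334\right) + j{\left(-17,4 \right)} = \left(-212\right) \left(-334\right) - 2 = 70808 - 2 = 70806$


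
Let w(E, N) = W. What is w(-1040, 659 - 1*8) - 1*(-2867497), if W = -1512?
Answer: 2865985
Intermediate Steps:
w(E, N) = -1512
w(-1040, 659 - 1*8) - 1*(-2867497) = -1512 - 1*(-2867497) = -1512 + 2867497 = 2865985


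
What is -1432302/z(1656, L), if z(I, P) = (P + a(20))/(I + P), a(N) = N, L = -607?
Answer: 1502484798/587 ≈ 2.5596e+6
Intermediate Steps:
z(I, P) = (20 + P)/(I + P) (z(I, P) = (P + 20)/(I + P) = (20 + P)/(I + P))
-1432302/z(1656, L) = -1432302*(1656 - 607)/(20 - 607) = -1432302/(-587/1049) = -1432302*(-1049/587) = 1502484798/587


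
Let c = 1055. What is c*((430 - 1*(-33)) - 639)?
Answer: -185680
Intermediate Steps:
c*((430 - 1*(-33)) - 639) = 1055*((430 - 1*(-33)) - 639) = 1055*((430 + 33) - 639) = 1055*(463 - 639) = 1055*(-176) = -185680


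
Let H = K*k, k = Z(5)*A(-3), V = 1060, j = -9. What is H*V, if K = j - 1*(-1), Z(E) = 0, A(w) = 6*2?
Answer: 0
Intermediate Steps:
A(w) = 12
k = 0 (k = 0*12 = 0)
K = -8 (K = -9 - 1*(-1) = -9 + 1 = -8)
H = 0 (H = -8*0 = 0)
H*V = 0*1060 = 0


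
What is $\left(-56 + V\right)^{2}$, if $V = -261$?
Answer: $100489$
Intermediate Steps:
$\left(-56 + V\right)^{2} = \left(-56 - 261\right)^{2} = \left(-317\right)^{2} = 100489$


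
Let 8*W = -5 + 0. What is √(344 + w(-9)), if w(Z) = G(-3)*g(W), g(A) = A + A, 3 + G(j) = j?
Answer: √1406/2 ≈ 18.748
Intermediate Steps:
W = -5/8 (W = (-5 + 0)/8 = (⅛)*(-5) = -5/8 ≈ -0.62500)
G(j) = -3 + j
g(A) = 2*A
w(Z) = 15/2 (w(Z) = (-3 - 3)*(2*(-5/8)) = -6*(-5/4) = 15/2)
√(344 + w(-9)) = √(344 + 15/2) = √(703/2) = √1406/2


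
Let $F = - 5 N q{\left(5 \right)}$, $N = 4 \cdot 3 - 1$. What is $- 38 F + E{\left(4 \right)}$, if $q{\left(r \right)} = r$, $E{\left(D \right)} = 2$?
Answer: $10452$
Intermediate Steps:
$N = 11$ ($N = 12 - 1 = 11$)
$F = -275$ ($F = \left(-5\right) 11 \cdot 5 = \left(-55\right) 5 = -275$)
$- 38 F + E{\left(4 \right)} = \left(-38\right) \left(-275\right) + 2 = 10450 + 2 = 10452$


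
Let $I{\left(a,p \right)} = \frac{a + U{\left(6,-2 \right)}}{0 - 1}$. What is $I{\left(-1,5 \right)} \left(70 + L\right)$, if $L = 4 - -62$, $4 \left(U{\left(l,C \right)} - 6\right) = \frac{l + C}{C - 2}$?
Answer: $-646$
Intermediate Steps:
$U{\left(l,C \right)} = 6 + \frac{C + l}{4 \left(-2 + C\right)}$ ($U{\left(l,C \right)} = 6 + \frac{\left(l + C\right) \frac{1}{C - 2}}{4} = 6 + \frac{\left(C + l\right) \frac{1}{-2 + C}}{4} = 6 + \frac{\frac{1}{-2 + C} \left(C + l\right)}{4} = 6 + \frac{C + l}{4 \left(-2 + C\right)}$)
$L = 66$ ($L = 4 + 62 = 66$)
$I{\left(a,p \right)} = - \frac{23}{4} - a$ ($I{\left(a,p \right)} = \frac{a + \frac{-48 + 6 + 25 \left(-2\right)}{4 \left(-2 - 2\right)}}{0 - 1} = \frac{a + \frac{-48 + 6 - 50}{4 \left(-4\right)}}{-1} = \left(a + \frac{1}{4} \left(- \frac{1}{4}\right) \left(-92\right)\right) \left(-1\right) = \left(a + \frac{23}{4}\right) \left(-1\right) = \left(\frac{23}{4} + a\right) \left(-1\right) = - \frac{23}{4} - a$)
$I{\left(-1,5 \right)} \left(70 + L\right) = \left(- \frac{23}{4} - -1\right) \left(70 + 66\right) = \left(- \frac{23}{4} + 1\right) 136 = \left(- \frac{19}{4}\right) 136 = -646$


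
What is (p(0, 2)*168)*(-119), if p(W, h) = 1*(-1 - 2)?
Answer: 59976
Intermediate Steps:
p(W, h) = -3 (p(W, h) = 1*(-3) = -3)
(p(0, 2)*168)*(-119) = -3*168*(-119) = -504*(-119) = 59976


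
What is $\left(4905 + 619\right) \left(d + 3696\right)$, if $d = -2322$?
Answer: $7589976$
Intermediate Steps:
$\left(4905 + 619\right) \left(d + 3696\right) = \left(4905 + 619\right) \left(-2322 + 3696\right) = 5524 \cdot 1374 = 7589976$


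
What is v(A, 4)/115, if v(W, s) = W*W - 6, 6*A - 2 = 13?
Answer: 1/460 ≈ 0.0021739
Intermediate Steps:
A = 5/2 (A = ⅓ + (⅙)*13 = ⅓ + 13/6 = 5/2 ≈ 2.5000)
v(W, s) = -6 + W² (v(W, s) = W² - 6 = -6 + W²)
v(A, 4)/115 = (-6 + (5/2)²)/115 = (-6 + 25/4)*(1/115) = (¼)*(1/115) = 1/460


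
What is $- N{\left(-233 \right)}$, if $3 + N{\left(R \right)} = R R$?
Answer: $-54286$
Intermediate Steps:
$N{\left(R \right)} = -3 + R^{2}$ ($N{\left(R \right)} = -3 + R R = -3 + R^{2}$)
$- N{\left(-233 \right)} = - (-3 + \left(-233\right)^{2}) = - (-3 + 54289) = \left(-1\right) 54286 = -54286$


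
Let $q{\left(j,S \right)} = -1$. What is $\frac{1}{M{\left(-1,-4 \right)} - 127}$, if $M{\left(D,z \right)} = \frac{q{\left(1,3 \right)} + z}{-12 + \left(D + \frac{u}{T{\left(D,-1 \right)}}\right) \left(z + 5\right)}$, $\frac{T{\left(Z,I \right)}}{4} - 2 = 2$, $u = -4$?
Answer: $- \frac{53}{6711} \approx -0.0078975$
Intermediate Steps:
$T{\left(Z,I \right)} = 16$ ($T{\left(Z,I \right)} = 8 + 4 \cdot 2 = 8 + 8 = 16$)
$M{\left(D,z \right)} = \frac{-1 + z}{-12 + \left(5 + z\right) \left(- \frac{1}{4} + D\right)}$ ($M{\left(D,z \right)} = \frac{-1 + z}{-12 + \left(D - \frac{4}{16}\right) \left(z + 5\right)} = \frac{-1 + z}{-12 + \left(D - \frac{1}{4}\right) \left(5 + z\right)} = \frac{-1 + z}{-12 + \left(- \frac{1}{4} + D\right) \left(5 + z\right)} = \frac{-1 + z}{-12 + \left(5 + z\right) \left(- \frac{1}{4} + D\right)}$)
$\frac{1}{M{\left(-1,-4 \right)} - 127} = \frac{1}{\frac{4 \left(-1 - 4\right)}{-53 - -4 + 20 \left(-1\right) + 4 \left(-1\right) \left(-4\right)} - 127} = \frac{1}{4 \frac{1}{-53 + 4 - 20 + 16} \left(-5\right) - 127} = \frac{1}{4 \frac{1}{-53} \left(-5\right) - 127} = \frac{1}{4 \left(- \frac{1}{53}\right) \left(-5\right) - 127} = \frac{1}{\frac{20}{53} - 127} = \frac{1}{- \frac{6711}{53}} = - \frac{53}{6711}$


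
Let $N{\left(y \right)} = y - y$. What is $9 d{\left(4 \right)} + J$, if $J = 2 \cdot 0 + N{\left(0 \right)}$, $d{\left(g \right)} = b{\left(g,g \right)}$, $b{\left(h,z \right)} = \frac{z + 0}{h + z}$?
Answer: $\frac{9}{2} \approx 4.5$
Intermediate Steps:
$b{\left(h,z \right)} = \frac{z}{h + z}$
$N{\left(y \right)} = 0$
$d{\left(g \right)} = \frac{1}{2}$ ($d{\left(g \right)} = \frac{g}{g + g} = \frac{g}{2 g} = g \frac{1}{2 g} = \frac{1}{2}$)
$J = 0$ ($J = 2 \cdot 0 + 0 = 0 + 0 = 0$)
$9 d{\left(4 \right)} + J = 9 \cdot \frac{1}{2} + 0 = \frac{9}{2} + 0 = \frac{9}{2}$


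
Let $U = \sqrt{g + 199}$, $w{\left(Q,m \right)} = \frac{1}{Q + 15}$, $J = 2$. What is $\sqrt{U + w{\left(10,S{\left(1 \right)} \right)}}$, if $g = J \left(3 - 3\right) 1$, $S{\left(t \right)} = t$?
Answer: $\frac{\sqrt{1 + 25 \sqrt{199}}}{5} \approx 3.7612$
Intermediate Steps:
$w{\left(Q,m \right)} = \frac{1}{15 + Q}$
$g = 0$ ($g = 2 \left(3 - 3\right) 1 = 2 \cdot 0 \cdot 1 = 0 \cdot 1 = 0$)
$U = \sqrt{199}$ ($U = \sqrt{0 + 199} = \sqrt{199} \approx 14.107$)
$\sqrt{U + w{\left(10,S{\left(1 \right)} \right)}} = \sqrt{\sqrt{199} + \frac{1}{15 + 10}} = \sqrt{\sqrt{199} + \frac{1}{25}} = \sqrt{\frac{1}{25} + \sqrt{199}}$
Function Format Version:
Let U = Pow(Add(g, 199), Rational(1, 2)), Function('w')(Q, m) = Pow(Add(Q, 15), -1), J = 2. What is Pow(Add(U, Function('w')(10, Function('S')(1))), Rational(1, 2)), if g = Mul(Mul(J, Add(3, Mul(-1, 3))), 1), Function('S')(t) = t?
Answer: Mul(Rational(1, 5), Pow(Add(1, Mul(25, Pow(199, Rational(1, 2)))), Rational(1, 2))) ≈ 3.7612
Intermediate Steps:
Function('w')(Q, m) = Pow(Add(15, Q), -1)
g = 0 (g = Mul(Mul(2, Add(3, Mul(-1, 3))), 1) = Mul(Mul(2, Add(3, -3)), 1) = Mul(Mul(2, 0), 1) = Mul(0, 1) = 0)
U = Pow(199, Rational(1, 2)) (U = Pow(Add(0, 199), Rational(1, 2)) = Pow(199, Rational(1, 2)) ≈ 14.107)
Pow(Add(U, Function('w')(10, Function('S')(1))), Rational(1, 2)) = Pow(Add(Pow(199, Rational(1, 2)), Pow(Add(15, 10), -1)), Rational(1, 2)) = Pow(Add(Pow(199, Rational(1, 2)), Pow(25, -1)), Rational(1, 2)) = Pow(Add(Pow(199, Rational(1, 2)), Rational(1, 25)), Rational(1, 2)) = Pow(Add(Rational(1, 25), Pow(199, Rational(1, 2))), Rational(1, 2))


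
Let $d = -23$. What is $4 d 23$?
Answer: $-2116$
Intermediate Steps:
$4 d 23 = 4 \left(-23\right) 23 = \left(-92\right) 23 = -2116$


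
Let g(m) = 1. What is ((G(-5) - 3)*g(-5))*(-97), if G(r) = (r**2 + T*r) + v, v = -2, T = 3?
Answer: -485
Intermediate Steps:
G(r) = -2 + r**2 + 3*r (G(r) = (r**2 + 3*r) - 2 = -2 + r**2 + 3*r)
((G(-5) - 3)*g(-5))*(-97) = (((-2 + (-5)**2 + 3*(-5)) - 3)*1)*(-97) = (((-2 + 25 - 15) - 3)*1)*(-97) = ((8 - 3)*1)*(-97) = (5*1)*(-97) = 5*(-97) = -485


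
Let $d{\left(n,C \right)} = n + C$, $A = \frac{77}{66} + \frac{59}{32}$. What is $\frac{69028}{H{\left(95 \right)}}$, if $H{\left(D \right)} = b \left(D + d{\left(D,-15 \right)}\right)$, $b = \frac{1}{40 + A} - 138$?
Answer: $- \frac{142508306}{49849275} \approx -2.8588$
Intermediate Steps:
$A = \frac{289}{96}$ ($A = 77 \cdot \frac{1}{66} + 59 \cdot \frac{1}{32} = \frac{7}{6} + \frac{59}{32} = \frac{289}{96} \approx 3.0104$)
$d{\left(n,C \right)} = C + n$
$b = - \frac{569706}{4129}$ ($b = \frac{1}{40 + \frac{289}{96}} - 138 = \frac{1}{\frac{4129}{96}} - 138 = \frac{96}{4129} - 138 = - \frac{569706}{4129} \approx -137.98$)
$H{\left(D \right)} = \frac{8545590}{4129} - \frac{1139412 D}{4129}$ ($H{\left(D \right)} = - \frac{569706 \left(D + \left(-15 + D\right)\right)}{4129} = - \frac{569706 \left(-15 + 2 D\right)}{4129} = \frac{8545590}{4129} - \frac{1139412 D}{4129}$)
$\frac{69028}{H{\left(95 \right)}} = \frac{69028}{\frac{8545590}{4129} - \frac{108244140}{4129}} = \frac{69028}{- \frac{99698550}{4129}} = 69028 \left(- \frac{4129}{99698550}\right) = - \frac{142508306}{49849275}$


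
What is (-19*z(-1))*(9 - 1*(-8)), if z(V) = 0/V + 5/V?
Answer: 1615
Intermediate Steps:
z(V) = 5/V (z(V) = 0 + 5/V = 5/V)
(-19*z(-1))*(9 - 1*(-8)) = (-95/(-1))*(9 - 1*(-8)) = (-95*(-1))*(9 + 8) = -19*(-5)*17 = 95*17 = 1615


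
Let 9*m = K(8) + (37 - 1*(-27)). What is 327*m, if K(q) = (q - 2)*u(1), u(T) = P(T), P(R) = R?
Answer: 7630/3 ≈ 2543.3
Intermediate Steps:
u(T) = T
K(q) = -2 + q (K(q) = (q - 2)*1 = (-2 + q)*1 = -2 + q)
m = 70/9 (m = ((-2 + 8) + (37 - 1*(-27)))/9 = (6 + (37 + 27))/9 = (6 + 64)/9 = (⅑)*70 = 70/9 ≈ 7.7778)
327*m = 327*(70/9) = 7630/3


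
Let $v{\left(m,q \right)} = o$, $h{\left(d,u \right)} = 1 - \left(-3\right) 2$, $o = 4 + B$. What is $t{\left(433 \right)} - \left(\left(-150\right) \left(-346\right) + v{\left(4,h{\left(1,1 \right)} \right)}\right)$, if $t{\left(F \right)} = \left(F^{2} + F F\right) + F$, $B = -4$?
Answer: $323511$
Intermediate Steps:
$o = 0$ ($o = 4 - 4 = 0$)
$h{\left(d,u \right)} = 7$ ($h{\left(d,u \right)} = 1 - -6 = 1 + 6 = 7$)
$v{\left(m,q \right)} = 0$
$t{\left(F \right)} = F + 2 F^{2}$ ($t{\left(F \right)} = \left(F^{2} + F^{2}\right) + F = 2 F^{2} + F = F + 2 F^{2}$)
$t{\left(433 \right)} - \left(\left(-150\right) \left(-346\right) + v{\left(4,h{\left(1,1 \right)} \right)}\right) = 433 \left(1 + 2 \cdot 433\right) - \left(\left(-150\right) \left(-346\right) + 0\right) = 433 \left(1 + 866\right) - \left(51900 + 0\right) = 433 \cdot 867 - 51900 = 375411 - 51900 = 323511$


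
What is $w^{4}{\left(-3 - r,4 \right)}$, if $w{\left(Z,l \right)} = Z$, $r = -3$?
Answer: $0$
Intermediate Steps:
$w^{4}{\left(-3 - r,4 \right)} = \left(-3 - -3\right)^{4} = \left(-3 + 3\right)^{4} = 0^{4} = 0$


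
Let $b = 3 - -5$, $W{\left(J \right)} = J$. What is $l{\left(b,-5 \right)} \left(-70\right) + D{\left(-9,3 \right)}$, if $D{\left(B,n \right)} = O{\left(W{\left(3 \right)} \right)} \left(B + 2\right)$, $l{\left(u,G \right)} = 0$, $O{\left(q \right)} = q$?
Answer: $-21$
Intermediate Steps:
$b = 8$ ($b = 3 + 5 = 8$)
$D{\left(B,n \right)} = 6 + 3 B$ ($D{\left(B,n \right)} = 3 \left(B + 2\right) = 3 \left(2 + B\right) = 6 + 3 B$)
$l{\left(b,-5 \right)} \left(-70\right) + D{\left(-9,3 \right)} = 0 \left(-70\right) + \left(6 + 3 \left(-9\right)\right) = 0 + \left(6 - 27\right) = 0 - 21 = -21$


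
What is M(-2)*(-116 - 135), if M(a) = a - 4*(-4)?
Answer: -3514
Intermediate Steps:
M(a) = 16 + a (M(a) = a + 16 = 16 + a)
M(-2)*(-116 - 135) = (16 - 2)*(-116 - 135) = 14*(-251) = -3514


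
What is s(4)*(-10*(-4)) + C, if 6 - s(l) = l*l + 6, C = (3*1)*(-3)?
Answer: -649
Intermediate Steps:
C = -9 (C = 3*(-3) = -9)
s(l) = -l² (s(l) = 6 - (l*l + 6) = 6 - (l² + 6) = 6 - (6 + l²) = 6 + (-6 - l²) = -l²)
s(4)*(-10*(-4)) + C = (-1*4²)*(-10*(-4)) - 9 = -1*16*40 - 9 = -16*40 - 9 = -640 - 9 = -649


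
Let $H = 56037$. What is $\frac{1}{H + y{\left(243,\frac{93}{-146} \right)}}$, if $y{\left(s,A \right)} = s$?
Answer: $\frac{1}{56280} \approx 1.7768 \cdot 10^{-5}$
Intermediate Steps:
$\frac{1}{H + y{\left(243,\frac{93}{-146} \right)}} = \frac{1}{56037 + 243} = \frac{1}{56280}$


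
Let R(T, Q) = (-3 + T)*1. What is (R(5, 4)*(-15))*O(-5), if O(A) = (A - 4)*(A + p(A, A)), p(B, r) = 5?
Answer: 0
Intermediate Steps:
R(T, Q) = -3 + T
O(A) = (-4 + A)*(5 + A) (O(A) = (A - 4)*(A + 5) = (-4 + A)*(5 + A))
(R(5, 4)*(-15))*O(-5) = ((-3 + 5)*(-15))*(-20 - 5 + (-5)²) = (2*(-15))*(-20 - 5 + 25) = -30*0 = 0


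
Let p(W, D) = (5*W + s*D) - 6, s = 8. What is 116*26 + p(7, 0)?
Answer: 3045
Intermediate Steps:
p(W, D) = -6 + 5*W + 8*D (p(W, D) = (5*W + 8*D) - 6 = -6 + 5*W + 8*D)
116*26 + p(7, 0) = 116*26 + (-6 + 5*7 + 8*0) = 3016 + (-6 + 35 + 0) = 3016 + 29 = 3045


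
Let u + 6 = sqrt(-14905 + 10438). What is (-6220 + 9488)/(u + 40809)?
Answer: 11112017/138740773 - 817*I*sqrt(4467)/416222319 ≈ 0.080092 - 0.00013119*I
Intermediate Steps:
u = -6 + I*sqrt(4467) (u = -6 + sqrt(-14905 + 10438) = -6 + sqrt(-4467) = -6 + I*sqrt(4467) ≈ -6.0 + 66.836*I)
(-6220 + 9488)/(u + 40809) = (-6220 + 9488)/((-6 + I*sqrt(4467)) + 40809) = 3268/(40803 + I*sqrt(4467))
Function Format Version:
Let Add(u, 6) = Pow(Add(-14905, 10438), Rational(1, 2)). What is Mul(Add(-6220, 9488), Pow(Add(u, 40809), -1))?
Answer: Add(Rational(11112017, 138740773), Mul(Rational(-817, 416222319), I, Pow(4467, Rational(1, 2)))) ≈ Add(0.080092, Mul(-0.00013119, I))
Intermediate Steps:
u = Add(-6, Mul(I, Pow(4467, Rational(1, 2)))) (u = Add(-6, Pow(Add(-14905, 10438), Rational(1, 2))) = Add(-6, Pow(-4467, Rational(1, 2))) = Add(-6, Mul(I, Pow(4467, Rational(1, 2)))) ≈ Add(-6.0000, Mul(66.836, I)))
Mul(Add(-6220, 9488), Pow(Add(u, 40809), -1)) = Mul(Add(-6220, 9488), Pow(Add(Add(-6, Mul(I, Pow(4467, Rational(1, 2)))), 40809), -1)) = Mul(3268, Pow(Add(40803, Mul(I, Pow(4467, Rational(1, 2)))), -1))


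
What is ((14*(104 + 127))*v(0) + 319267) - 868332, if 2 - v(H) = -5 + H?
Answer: -526427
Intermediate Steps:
v(H) = 7 - H (v(H) = 2 - (-5 + H) = 2 + (5 - H) = 7 - H)
((14*(104 + 127))*v(0) + 319267) - 868332 = ((14*(104 + 127))*(7 - 1*0) + 319267) - 868332 = ((14*231)*(7 + 0) + 319267) - 868332 = (3234*7 + 319267) - 868332 = (22638 + 319267) - 868332 = 341905 - 868332 = -526427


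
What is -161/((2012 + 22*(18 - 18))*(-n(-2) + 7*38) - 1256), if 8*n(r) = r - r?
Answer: -161/533936 ≈ -0.00030153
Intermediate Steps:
n(r) = 0 (n(r) = (r - r)/8 = (⅛)*0 = 0)
-161/((2012 + 22*(18 - 18))*(-n(-2) + 7*38) - 1256) = -161/((2012 + 22*(18 - 18))*(-1*0 + 7*38) - 1256) = -161/((2012 + 22*0)*(0 + 266) - 1256) = -161/((2012 + 0)*266 - 1256) = -161/(2012*266 - 1256) = -161/(535192 - 1256) = -161/533936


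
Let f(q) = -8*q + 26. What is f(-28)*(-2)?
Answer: -500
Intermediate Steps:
f(q) = 26 - 8*q
f(-28)*(-2) = (26 - 8*(-28))*(-2) = (26 + 224)*(-2) = 250*(-2) = -500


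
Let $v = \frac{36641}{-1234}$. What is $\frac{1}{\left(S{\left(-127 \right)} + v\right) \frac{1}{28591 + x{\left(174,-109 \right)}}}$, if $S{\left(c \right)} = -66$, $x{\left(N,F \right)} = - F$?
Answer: $- \frac{7083160}{23617} \approx -299.92$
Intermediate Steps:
$v = - \frac{36641}{1234}$ ($v = 36641 \left(- \frac{1}{1234}\right) = - \frac{36641}{1234} \approx -29.693$)
$\frac{1}{\left(S{\left(-127 \right)} + v\right) \frac{1}{28591 + x{\left(174,-109 \right)}}} = \frac{1}{\left(-66 - \frac{36641}{1234}\right) \frac{1}{28591 - -109}} = \frac{1}{\left(- \frac{118085}{1234}\right) \frac{1}{28591 + 109}} = \frac{1}{\left(- \frac{118085}{1234}\right) \frac{1}{28700}} = \frac{1}{- \frac{23617}{7083160}} = - \frac{7083160}{23617}$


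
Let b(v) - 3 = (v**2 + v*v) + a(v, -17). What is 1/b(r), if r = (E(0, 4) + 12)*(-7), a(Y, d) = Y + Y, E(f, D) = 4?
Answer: 1/24867 ≈ 4.0214e-5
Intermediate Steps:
a(Y, d) = 2*Y
r = -112 (r = (4 + 12)*(-7) = 16*(-7) = -112)
b(v) = 3 + 2*v + 2*v**2 (b(v) = 3 + ((v**2 + v*v) + 2*v) = 3 + ((v**2 + v**2) + 2*v) = 3 + (2*v**2 + 2*v) = 3 + (2*v + 2*v**2) = 3 + 2*v + 2*v**2)
1/b(r) = 1/(3 + 2*(-112) + 2*(-112)**2) = 1/(3 - 224 + 2*12544) = 1/(3 - 224 + 25088) = 1/24867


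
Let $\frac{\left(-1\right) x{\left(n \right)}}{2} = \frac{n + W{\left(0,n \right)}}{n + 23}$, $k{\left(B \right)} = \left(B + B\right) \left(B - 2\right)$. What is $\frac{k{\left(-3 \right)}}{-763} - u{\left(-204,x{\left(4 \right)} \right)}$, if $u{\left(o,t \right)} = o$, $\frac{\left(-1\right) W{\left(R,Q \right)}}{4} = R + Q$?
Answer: $\frac{155622}{763} \approx 203.96$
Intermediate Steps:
$k{\left(B \right)} = 2 B \left(-2 + B\right)$
$W{\left(R,Q \right)} = - 4 Q - 4 R$ ($W{\left(R,Q \right)} = - 4 \left(R + Q\right) = - 4 \left(Q + R\right) = - 4 Q - 4 R$)
$x{\left(n \right)} = \frac{6 n}{23 + n}$ ($x{\left(n \right)} = - 2 \frac{n - 4 n}{n + 23} = - 2 \frac{n + \left(- 4 n + 0\right)}{23 + n} = - 2 \frac{n - 4 n}{23 + n} = - 2 \frac{\left(-3\right) n}{23 + n} = - 2 \left(- \frac{3 n}{23 + n}\right) = \frac{6 n}{23 + n}$)
$\frac{k{\left(-3 \right)}}{-763} - u{\left(-204,x{\left(4 \right)} \right)} = \frac{2 \left(-3\right) \left(-2 - 3\right)}{-763} - -204 = - \frac{2 \left(-3\right) \left(-5\right)}{763} + 204 = \left(- \frac{1}{763}\right) 30 + 204 = - \frac{30}{763} + 204 = \frac{155622}{763}$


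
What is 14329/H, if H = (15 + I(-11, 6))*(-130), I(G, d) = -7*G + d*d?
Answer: -14329/16640 ≈ -0.86112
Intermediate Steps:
I(G, d) = d**2 - 7*G (I(G, d) = -7*G + d**2 = d**2 - 7*G)
H = -16640 (H = (15 + (6**2 - 7*(-11)))*(-130) = (15 + (36 + 77))*(-130) = (15 + 113)*(-130) = 128*(-130) = -16640)
14329/H = 14329/(-16640) = 14329*(-1/16640) = -14329/16640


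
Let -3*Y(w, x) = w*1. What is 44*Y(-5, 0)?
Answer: 220/3 ≈ 73.333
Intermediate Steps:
Y(w, x) = -w/3
44*Y(-5, 0) = 44*(-1/3*(-5)) = 44*(5/3) = 220/3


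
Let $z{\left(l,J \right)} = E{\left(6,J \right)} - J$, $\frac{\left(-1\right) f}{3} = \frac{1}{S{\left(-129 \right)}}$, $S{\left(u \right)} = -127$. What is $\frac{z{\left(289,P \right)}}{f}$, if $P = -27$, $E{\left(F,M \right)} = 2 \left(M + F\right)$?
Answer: $-635$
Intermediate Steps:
$E{\left(F,M \right)} = 2 F + 2 M$ ($E{\left(F,M \right)} = 2 \left(F + M\right) = 2 F + 2 M$)
$f = \frac{3}{127}$ ($f = - \frac{3}{-127} = \left(-3\right) \left(- \frac{1}{127}\right) = \frac{3}{127} \approx 0.023622$)
$z{\left(l,J \right)} = 12 + J$ ($z{\left(l,J \right)} = \left(2 \cdot 6 + 2 J\right) - J = \left(12 + 2 J\right) - J = 12 + J$)
$\frac{z{\left(289,P \right)}}{f} = \frac{12 - 27}{\frac{3}{127}} = \left(-15\right) \frac{127}{3} = -635$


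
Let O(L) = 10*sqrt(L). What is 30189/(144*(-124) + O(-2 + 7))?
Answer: -134763696/79709059 - 150945*sqrt(5)/159418118 ≈ -1.6928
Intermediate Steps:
30189/(144*(-124) + O(-2 + 7)) = 30189/(144*(-124) + 10*sqrt(-2 + 7)) = 30189/(-17856 + 10*sqrt(5))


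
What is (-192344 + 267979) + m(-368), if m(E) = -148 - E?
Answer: 75855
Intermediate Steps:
(-192344 + 267979) + m(-368) = (-192344 + 267979) + (-148 - 1*(-368)) = 75635 + (-148 + 368) = 75635 + 220 = 75855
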